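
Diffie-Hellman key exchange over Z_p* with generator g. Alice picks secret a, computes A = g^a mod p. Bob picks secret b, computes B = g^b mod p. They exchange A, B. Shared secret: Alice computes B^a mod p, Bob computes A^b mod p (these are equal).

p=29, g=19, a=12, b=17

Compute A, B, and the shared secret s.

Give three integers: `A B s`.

Answer: 20 14 25

Derivation:
A = 19^12 mod 29  (bits of 12 = 1100)
  bit 0 = 1: r = r^2 * 19 mod 29 = 1^2 * 19 = 1*19 = 19
  bit 1 = 1: r = r^2 * 19 mod 29 = 19^2 * 19 = 13*19 = 15
  bit 2 = 0: r = r^2 mod 29 = 15^2 = 22
  bit 3 = 0: r = r^2 mod 29 = 22^2 = 20
  -> A = 20
B = 19^17 mod 29  (bits of 17 = 10001)
  bit 0 = 1: r = r^2 * 19 mod 29 = 1^2 * 19 = 1*19 = 19
  bit 1 = 0: r = r^2 mod 29 = 19^2 = 13
  bit 2 = 0: r = r^2 mod 29 = 13^2 = 24
  bit 3 = 0: r = r^2 mod 29 = 24^2 = 25
  bit 4 = 1: r = r^2 * 19 mod 29 = 25^2 * 19 = 16*19 = 14
  -> B = 14
s = B^a = 14^12 mod 29  (bits of 12 = 1100)
  bit 0 = 1: r = r^2 * 14 mod 29 = 1^2 * 14 = 1*14 = 14
  bit 1 = 1: r = r^2 * 14 mod 29 = 14^2 * 14 = 22*14 = 18
  bit 2 = 0: r = r^2 mod 29 = 18^2 = 5
  bit 3 = 0: r = r^2 mod 29 = 5^2 = 25
  -> s = B^a = 25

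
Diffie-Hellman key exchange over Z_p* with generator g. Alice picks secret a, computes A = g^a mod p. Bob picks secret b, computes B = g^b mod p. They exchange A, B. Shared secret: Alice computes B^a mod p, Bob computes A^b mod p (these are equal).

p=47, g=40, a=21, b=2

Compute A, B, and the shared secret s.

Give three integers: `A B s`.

A = 40^21 mod 47  (bits of 21 = 10101)
  bit 0 = 1: r = r^2 * 40 mod 47 = 1^2 * 40 = 1*40 = 40
  bit 1 = 0: r = r^2 mod 47 = 40^2 = 2
  bit 2 = 1: r = r^2 * 40 mod 47 = 2^2 * 40 = 4*40 = 19
  bit 3 = 0: r = r^2 mod 47 = 19^2 = 32
  bit 4 = 1: r = r^2 * 40 mod 47 = 32^2 * 40 = 37*40 = 23
  -> A = 23
B = 40^2 mod 47  (bits of 2 = 10)
  bit 0 = 1: r = r^2 * 40 mod 47 = 1^2 * 40 = 1*40 = 40
  bit 1 = 0: r = r^2 mod 47 = 40^2 = 2
  -> B = 2
s = B^a = 2^21 mod 47  (bits of 21 = 10101)
  bit 0 = 1: r = r^2 * 2 mod 47 = 1^2 * 2 = 1*2 = 2
  bit 1 = 0: r = r^2 mod 47 = 2^2 = 4
  bit 2 = 1: r = r^2 * 2 mod 47 = 4^2 * 2 = 16*2 = 32
  bit 3 = 0: r = r^2 mod 47 = 32^2 = 37
  bit 4 = 1: r = r^2 * 2 mod 47 = 37^2 * 2 = 6*2 = 12
  -> s = B^a = 12

Answer: 23 2 12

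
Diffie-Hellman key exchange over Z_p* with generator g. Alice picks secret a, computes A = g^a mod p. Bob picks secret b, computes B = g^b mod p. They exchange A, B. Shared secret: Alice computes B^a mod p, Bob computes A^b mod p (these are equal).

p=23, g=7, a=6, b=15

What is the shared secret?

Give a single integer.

Answer: 3

Derivation:
A = 7^6 mod 23  (bits of 6 = 110)
  bit 0 = 1: r = r^2 * 7 mod 23 = 1^2 * 7 = 1*7 = 7
  bit 1 = 1: r = r^2 * 7 mod 23 = 7^2 * 7 = 3*7 = 21
  bit 2 = 0: r = r^2 mod 23 = 21^2 = 4
  -> A = 4
B = 7^15 mod 23  (bits of 15 = 1111)
  bit 0 = 1: r = r^2 * 7 mod 23 = 1^2 * 7 = 1*7 = 7
  bit 1 = 1: r = r^2 * 7 mod 23 = 7^2 * 7 = 3*7 = 21
  bit 2 = 1: r = r^2 * 7 mod 23 = 21^2 * 7 = 4*7 = 5
  bit 3 = 1: r = r^2 * 7 mod 23 = 5^2 * 7 = 2*7 = 14
  -> B = 14
s = B^a = 14^6 mod 23  (bits of 6 = 110)
  bit 0 = 1: r = r^2 * 14 mod 23 = 1^2 * 14 = 1*14 = 14
  bit 1 = 1: r = r^2 * 14 mod 23 = 14^2 * 14 = 12*14 = 7
  bit 2 = 0: r = r^2 mod 23 = 7^2 = 3
  -> s = B^a = 3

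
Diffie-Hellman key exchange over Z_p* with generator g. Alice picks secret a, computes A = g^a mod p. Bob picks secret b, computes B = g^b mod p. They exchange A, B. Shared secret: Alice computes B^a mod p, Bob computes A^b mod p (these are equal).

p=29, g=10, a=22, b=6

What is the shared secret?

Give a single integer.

A = 10^22 mod 29  (bits of 22 = 10110)
  bit 0 = 1: r = r^2 * 10 mod 29 = 1^2 * 10 = 1*10 = 10
  bit 1 = 0: r = r^2 mod 29 = 10^2 = 13
  bit 2 = 1: r = r^2 * 10 mod 29 = 13^2 * 10 = 24*10 = 8
  bit 3 = 1: r = r^2 * 10 mod 29 = 8^2 * 10 = 6*10 = 2
  bit 4 = 0: r = r^2 mod 29 = 2^2 = 4
  -> A = 4
B = 10^6 mod 29  (bits of 6 = 110)
  bit 0 = 1: r = r^2 * 10 mod 29 = 1^2 * 10 = 1*10 = 10
  bit 1 = 1: r = r^2 * 10 mod 29 = 10^2 * 10 = 13*10 = 14
  bit 2 = 0: r = r^2 mod 29 = 14^2 = 22
  -> B = 22
s = B^a = 22^22 mod 29  (bits of 22 = 10110)
  bit 0 = 1: r = r^2 * 22 mod 29 = 1^2 * 22 = 1*22 = 22
  bit 1 = 0: r = r^2 mod 29 = 22^2 = 20
  bit 2 = 1: r = r^2 * 22 mod 29 = 20^2 * 22 = 23*22 = 13
  bit 3 = 1: r = r^2 * 22 mod 29 = 13^2 * 22 = 24*22 = 6
  bit 4 = 0: r = r^2 mod 29 = 6^2 = 7
  -> s = B^a = 7

Answer: 7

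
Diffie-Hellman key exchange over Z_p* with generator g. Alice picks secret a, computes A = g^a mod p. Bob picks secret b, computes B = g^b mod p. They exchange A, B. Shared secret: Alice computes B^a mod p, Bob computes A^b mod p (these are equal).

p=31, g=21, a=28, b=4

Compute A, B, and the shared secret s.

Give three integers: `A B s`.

A = 21^28 mod 31  (bits of 28 = 11100)
  bit 0 = 1: r = r^2 * 21 mod 31 = 1^2 * 21 = 1*21 = 21
  bit 1 = 1: r = r^2 * 21 mod 31 = 21^2 * 21 = 7*21 = 23
  bit 2 = 1: r = r^2 * 21 mod 31 = 23^2 * 21 = 2*21 = 11
  bit 3 = 0: r = r^2 mod 31 = 11^2 = 28
  bit 4 = 0: r = r^2 mod 31 = 28^2 = 9
  -> A = 9
B = 21^4 mod 31  (bits of 4 = 100)
  bit 0 = 1: r = r^2 * 21 mod 31 = 1^2 * 21 = 1*21 = 21
  bit 1 = 0: r = r^2 mod 31 = 21^2 = 7
  bit 2 = 0: r = r^2 mod 31 = 7^2 = 18
  -> B = 18
s = B^a = 18^28 mod 31  (bits of 28 = 11100)
  bit 0 = 1: r = r^2 * 18 mod 31 = 1^2 * 18 = 1*18 = 18
  bit 1 = 1: r = r^2 * 18 mod 31 = 18^2 * 18 = 14*18 = 4
  bit 2 = 1: r = r^2 * 18 mod 31 = 4^2 * 18 = 16*18 = 9
  bit 3 = 0: r = r^2 mod 31 = 9^2 = 19
  bit 4 = 0: r = r^2 mod 31 = 19^2 = 20
  -> s = B^a = 20

Answer: 9 18 20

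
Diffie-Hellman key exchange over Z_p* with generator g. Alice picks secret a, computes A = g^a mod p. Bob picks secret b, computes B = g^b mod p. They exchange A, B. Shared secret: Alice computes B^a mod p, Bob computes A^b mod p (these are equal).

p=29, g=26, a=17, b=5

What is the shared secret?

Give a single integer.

A = 26^17 mod 29  (bits of 17 = 10001)
  bit 0 = 1: r = r^2 * 26 mod 29 = 1^2 * 26 = 1*26 = 26
  bit 1 = 0: r = r^2 mod 29 = 26^2 = 9
  bit 2 = 0: r = r^2 mod 29 = 9^2 = 23
  bit 3 = 0: r = r^2 mod 29 = 23^2 = 7
  bit 4 = 1: r = r^2 * 26 mod 29 = 7^2 * 26 = 20*26 = 27
  -> A = 27
B = 26^5 mod 29  (bits of 5 = 101)
  bit 0 = 1: r = r^2 * 26 mod 29 = 1^2 * 26 = 1*26 = 26
  bit 1 = 0: r = r^2 mod 29 = 26^2 = 9
  bit 2 = 1: r = r^2 * 26 mod 29 = 9^2 * 26 = 23*26 = 18
  -> B = 18
s = B^a = 18^17 mod 29  (bits of 17 = 10001)
  bit 0 = 1: r = r^2 * 18 mod 29 = 1^2 * 18 = 1*18 = 18
  bit 1 = 0: r = r^2 mod 29 = 18^2 = 5
  bit 2 = 0: r = r^2 mod 29 = 5^2 = 25
  bit 3 = 0: r = r^2 mod 29 = 25^2 = 16
  bit 4 = 1: r = r^2 * 18 mod 29 = 16^2 * 18 = 24*18 = 26
  -> s = B^a = 26

Answer: 26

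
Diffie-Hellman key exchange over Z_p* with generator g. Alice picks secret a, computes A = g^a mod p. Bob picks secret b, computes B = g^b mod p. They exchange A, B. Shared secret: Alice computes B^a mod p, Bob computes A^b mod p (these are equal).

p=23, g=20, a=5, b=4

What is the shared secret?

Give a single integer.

A = 20^5 mod 23  (bits of 5 = 101)
  bit 0 = 1: r = r^2 * 20 mod 23 = 1^2 * 20 = 1*20 = 20
  bit 1 = 0: r = r^2 mod 23 = 20^2 = 9
  bit 2 = 1: r = r^2 * 20 mod 23 = 9^2 * 20 = 12*20 = 10
  -> A = 10
B = 20^4 mod 23  (bits of 4 = 100)
  bit 0 = 1: r = r^2 * 20 mod 23 = 1^2 * 20 = 1*20 = 20
  bit 1 = 0: r = r^2 mod 23 = 20^2 = 9
  bit 2 = 0: r = r^2 mod 23 = 9^2 = 12
  -> B = 12
s = B^a = 12^5 mod 23  (bits of 5 = 101)
  bit 0 = 1: r = r^2 * 12 mod 23 = 1^2 * 12 = 1*12 = 12
  bit 1 = 0: r = r^2 mod 23 = 12^2 = 6
  bit 2 = 1: r = r^2 * 12 mod 23 = 6^2 * 12 = 13*12 = 18
  -> s = B^a = 18

Answer: 18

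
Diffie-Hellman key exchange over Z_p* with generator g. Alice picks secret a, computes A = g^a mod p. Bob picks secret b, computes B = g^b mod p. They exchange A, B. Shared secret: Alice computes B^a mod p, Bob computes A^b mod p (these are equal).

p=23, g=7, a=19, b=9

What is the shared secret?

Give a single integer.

A = 7^19 mod 23  (bits of 19 = 10011)
  bit 0 = 1: r = r^2 * 7 mod 23 = 1^2 * 7 = 1*7 = 7
  bit 1 = 0: r = r^2 mod 23 = 7^2 = 3
  bit 2 = 0: r = r^2 mod 23 = 3^2 = 9
  bit 3 = 1: r = r^2 * 7 mod 23 = 9^2 * 7 = 12*7 = 15
  bit 4 = 1: r = r^2 * 7 mod 23 = 15^2 * 7 = 18*7 = 11
  -> A = 11
B = 7^9 mod 23  (bits of 9 = 1001)
  bit 0 = 1: r = r^2 * 7 mod 23 = 1^2 * 7 = 1*7 = 7
  bit 1 = 0: r = r^2 mod 23 = 7^2 = 3
  bit 2 = 0: r = r^2 mod 23 = 3^2 = 9
  bit 3 = 1: r = r^2 * 7 mod 23 = 9^2 * 7 = 12*7 = 15
  -> B = 15
s = B^a = 15^19 mod 23  (bits of 19 = 10011)
  bit 0 = 1: r = r^2 * 15 mod 23 = 1^2 * 15 = 1*15 = 15
  bit 1 = 0: r = r^2 mod 23 = 15^2 = 18
  bit 2 = 0: r = r^2 mod 23 = 18^2 = 2
  bit 3 = 1: r = r^2 * 15 mod 23 = 2^2 * 15 = 4*15 = 14
  bit 4 = 1: r = r^2 * 15 mod 23 = 14^2 * 15 = 12*15 = 19
  -> s = B^a = 19

Answer: 19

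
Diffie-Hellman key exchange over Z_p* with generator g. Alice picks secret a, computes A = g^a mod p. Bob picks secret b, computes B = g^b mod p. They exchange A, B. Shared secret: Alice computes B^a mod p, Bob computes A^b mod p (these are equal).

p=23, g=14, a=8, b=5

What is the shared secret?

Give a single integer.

Answer: 4

Derivation:
A = 14^8 mod 23  (bits of 8 = 1000)
  bit 0 = 1: r = r^2 * 14 mod 23 = 1^2 * 14 = 1*14 = 14
  bit 1 = 0: r = r^2 mod 23 = 14^2 = 12
  bit 2 = 0: r = r^2 mod 23 = 12^2 = 6
  bit 3 = 0: r = r^2 mod 23 = 6^2 = 13
  -> A = 13
B = 14^5 mod 23  (bits of 5 = 101)
  bit 0 = 1: r = r^2 * 14 mod 23 = 1^2 * 14 = 1*14 = 14
  bit 1 = 0: r = r^2 mod 23 = 14^2 = 12
  bit 2 = 1: r = r^2 * 14 mod 23 = 12^2 * 14 = 6*14 = 15
  -> B = 15
s = B^a = 15^8 mod 23  (bits of 8 = 1000)
  bit 0 = 1: r = r^2 * 15 mod 23 = 1^2 * 15 = 1*15 = 15
  bit 1 = 0: r = r^2 mod 23 = 15^2 = 18
  bit 2 = 0: r = r^2 mod 23 = 18^2 = 2
  bit 3 = 0: r = r^2 mod 23 = 2^2 = 4
  -> s = B^a = 4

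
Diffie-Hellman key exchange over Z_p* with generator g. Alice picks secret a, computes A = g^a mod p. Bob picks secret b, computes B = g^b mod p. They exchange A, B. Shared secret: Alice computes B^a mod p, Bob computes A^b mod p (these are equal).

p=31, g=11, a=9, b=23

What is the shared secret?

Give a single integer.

A = 11^9 mod 31  (bits of 9 = 1001)
  bit 0 = 1: r = r^2 * 11 mod 31 = 1^2 * 11 = 1*11 = 11
  bit 1 = 0: r = r^2 mod 31 = 11^2 = 28
  bit 2 = 0: r = r^2 mod 31 = 28^2 = 9
  bit 3 = 1: r = r^2 * 11 mod 31 = 9^2 * 11 = 19*11 = 23
  -> A = 23
B = 11^23 mod 31  (bits of 23 = 10111)
  bit 0 = 1: r = r^2 * 11 mod 31 = 1^2 * 11 = 1*11 = 11
  bit 1 = 0: r = r^2 mod 31 = 11^2 = 28
  bit 2 = 1: r = r^2 * 11 mod 31 = 28^2 * 11 = 9*11 = 6
  bit 3 = 1: r = r^2 * 11 mod 31 = 6^2 * 11 = 5*11 = 24
  bit 4 = 1: r = r^2 * 11 mod 31 = 24^2 * 11 = 18*11 = 12
  -> B = 12
s = B^a = 12^9 mod 31  (bits of 9 = 1001)
  bit 0 = 1: r = r^2 * 12 mod 31 = 1^2 * 12 = 1*12 = 12
  bit 1 = 0: r = r^2 mod 31 = 12^2 = 20
  bit 2 = 0: r = r^2 mod 31 = 20^2 = 28
  bit 3 = 1: r = r^2 * 12 mod 31 = 28^2 * 12 = 9*12 = 15
  -> s = B^a = 15

Answer: 15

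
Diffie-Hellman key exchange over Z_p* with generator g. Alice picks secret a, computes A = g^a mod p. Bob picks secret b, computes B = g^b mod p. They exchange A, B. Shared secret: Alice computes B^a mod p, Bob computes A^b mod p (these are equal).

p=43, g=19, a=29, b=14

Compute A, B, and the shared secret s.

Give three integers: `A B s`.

Answer: 28 36 6

Derivation:
A = 19^29 mod 43  (bits of 29 = 11101)
  bit 0 = 1: r = r^2 * 19 mod 43 = 1^2 * 19 = 1*19 = 19
  bit 1 = 1: r = r^2 * 19 mod 43 = 19^2 * 19 = 17*19 = 22
  bit 2 = 1: r = r^2 * 19 mod 43 = 22^2 * 19 = 11*19 = 37
  bit 3 = 0: r = r^2 mod 43 = 37^2 = 36
  bit 4 = 1: r = r^2 * 19 mod 43 = 36^2 * 19 = 6*19 = 28
  -> A = 28
B = 19^14 mod 43  (bits of 14 = 1110)
  bit 0 = 1: r = r^2 * 19 mod 43 = 1^2 * 19 = 1*19 = 19
  bit 1 = 1: r = r^2 * 19 mod 43 = 19^2 * 19 = 17*19 = 22
  bit 2 = 1: r = r^2 * 19 mod 43 = 22^2 * 19 = 11*19 = 37
  bit 3 = 0: r = r^2 mod 43 = 37^2 = 36
  -> B = 36
s = B^a = 36^29 mod 43  (bits of 29 = 11101)
  bit 0 = 1: r = r^2 * 36 mod 43 = 1^2 * 36 = 1*36 = 36
  bit 1 = 1: r = r^2 * 36 mod 43 = 36^2 * 36 = 6*36 = 1
  bit 2 = 1: r = r^2 * 36 mod 43 = 1^2 * 36 = 1*36 = 36
  bit 3 = 0: r = r^2 mod 43 = 36^2 = 6
  bit 4 = 1: r = r^2 * 36 mod 43 = 6^2 * 36 = 36*36 = 6
  -> s = B^a = 6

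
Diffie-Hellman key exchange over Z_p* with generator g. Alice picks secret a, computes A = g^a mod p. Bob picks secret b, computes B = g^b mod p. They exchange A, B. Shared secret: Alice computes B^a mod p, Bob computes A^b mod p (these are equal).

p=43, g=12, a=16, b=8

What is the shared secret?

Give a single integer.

Answer: 15

Derivation:
A = 12^16 mod 43  (bits of 16 = 10000)
  bit 0 = 1: r = r^2 * 12 mod 43 = 1^2 * 12 = 1*12 = 12
  bit 1 = 0: r = r^2 mod 43 = 12^2 = 15
  bit 2 = 0: r = r^2 mod 43 = 15^2 = 10
  bit 3 = 0: r = r^2 mod 43 = 10^2 = 14
  bit 4 = 0: r = r^2 mod 43 = 14^2 = 24
  -> A = 24
B = 12^8 mod 43  (bits of 8 = 1000)
  bit 0 = 1: r = r^2 * 12 mod 43 = 1^2 * 12 = 1*12 = 12
  bit 1 = 0: r = r^2 mod 43 = 12^2 = 15
  bit 2 = 0: r = r^2 mod 43 = 15^2 = 10
  bit 3 = 0: r = r^2 mod 43 = 10^2 = 14
  -> B = 14
s = B^a = 14^16 mod 43  (bits of 16 = 10000)
  bit 0 = 1: r = r^2 * 14 mod 43 = 1^2 * 14 = 1*14 = 14
  bit 1 = 0: r = r^2 mod 43 = 14^2 = 24
  bit 2 = 0: r = r^2 mod 43 = 24^2 = 17
  bit 3 = 0: r = r^2 mod 43 = 17^2 = 31
  bit 4 = 0: r = r^2 mod 43 = 31^2 = 15
  -> s = B^a = 15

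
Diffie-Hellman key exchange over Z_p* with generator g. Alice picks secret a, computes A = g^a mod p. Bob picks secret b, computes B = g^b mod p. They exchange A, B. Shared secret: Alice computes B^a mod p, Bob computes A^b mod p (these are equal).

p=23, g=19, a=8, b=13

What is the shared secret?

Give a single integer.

Answer: 12

Derivation:
A = 19^8 mod 23  (bits of 8 = 1000)
  bit 0 = 1: r = r^2 * 19 mod 23 = 1^2 * 19 = 1*19 = 19
  bit 1 = 0: r = r^2 mod 23 = 19^2 = 16
  bit 2 = 0: r = r^2 mod 23 = 16^2 = 3
  bit 3 = 0: r = r^2 mod 23 = 3^2 = 9
  -> A = 9
B = 19^13 mod 23  (bits of 13 = 1101)
  bit 0 = 1: r = r^2 * 19 mod 23 = 1^2 * 19 = 1*19 = 19
  bit 1 = 1: r = r^2 * 19 mod 23 = 19^2 * 19 = 16*19 = 5
  bit 2 = 0: r = r^2 mod 23 = 5^2 = 2
  bit 3 = 1: r = r^2 * 19 mod 23 = 2^2 * 19 = 4*19 = 7
  -> B = 7
s = B^a = 7^8 mod 23  (bits of 8 = 1000)
  bit 0 = 1: r = r^2 * 7 mod 23 = 1^2 * 7 = 1*7 = 7
  bit 1 = 0: r = r^2 mod 23 = 7^2 = 3
  bit 2 = 0: r = r^2 mod 23 = 3^2 = 9
  bit 3 = 0: r = r^2 mod 23 = 9^2 = 12
  -> s = B^a = 12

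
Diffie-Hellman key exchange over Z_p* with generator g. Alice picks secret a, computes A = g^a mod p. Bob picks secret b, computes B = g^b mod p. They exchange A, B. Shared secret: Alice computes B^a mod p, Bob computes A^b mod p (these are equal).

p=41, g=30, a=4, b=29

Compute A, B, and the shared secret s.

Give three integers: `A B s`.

Answer: 4 12 31

Derivation:
A = 30^4 mod 41  (bits of 4 = 100)
  bit 0 = 1: r = r^2 * 30 mod 41 = 1^2 * 30 = 1*30 = 30
  bit 1 = 0: r = r^2 mod 41 = 30^2 = 39
  bit 2 = 0: r = r^2 mod 41 = 39^2 = 4
  -> A = 4
B = 30^29 mod 41  (bits of 29 = 11101)
  bit 0 = 1: r = r^2 * 30 mod 41 = 1^2 * 30 = 1*30 = 30
  bit 1 = 1: r = r^2 * 30 mod 41 = 30^2 * 30 = 39*30 = 22
  bit 2 = 1: r = r^2 * 30 mod 41 = 22^2 * 30 = 33*30 = 6
  bit 3 = 0: r = r^2 mod 41 = 6^2 = 36
  bit 4 = 1: r = r^2 * 30 mod 41 = 36^2 * 30 = 25*30 = 12
  -> B = 12
s = B^a = 12^4 mod 41  (bits of 4 = 100)
  bit 0 = 1: r = r^2 * 12 mod 41 = 1^2 * 12 = 1*12 = 12
  bit 1 = 0: r = r^2 mod 41 = 12^2 = 21
  bit 2 = 0: r = r^2 mod 41 = 21^2 = 31
  -> s = B^a = 31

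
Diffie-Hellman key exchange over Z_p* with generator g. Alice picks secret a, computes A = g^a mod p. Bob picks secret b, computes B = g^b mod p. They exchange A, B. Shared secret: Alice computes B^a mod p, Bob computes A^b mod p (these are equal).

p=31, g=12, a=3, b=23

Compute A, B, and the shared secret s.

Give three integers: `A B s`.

A = 12^3 mod 31  (bits of 3 = 11)
  bit 0 = 1: r = r^2 * 12 mod 31 = 1^2 * 12 = 1*12 = 12
  bit 1 = 1: r = r^2 * 12 mod 31 = 12^2 * 12 = 20*12 = 23
  -> A = 23
B = 12^23 mod 31  (bits of 23 = 10111)
  bit 0 = 1: r = r^2 * 12 mod 31 = 1^2 * 12 = 1*12 = 12
  bit 1 = 0: r = r^2 mod 31 = 12^2 = 20
  bit 2 = 1: r = r^2 * 12 mod 31 = 20^2 * 12 = 28*12 = 26
  bit 3 = 1: r = r^2 * 12 mod 31 = 26^2 * 12 = 25*12 = 21
  bit 4 = 1: r = r^2 * 12 mod 31 = 21^2 * 12 = 7*12 = 22
  -> B = 22
s = B^a = 22^3 mod 31  (bits of 3 = 11)
  bit 0 = 1: r = r^2 * 22 mod 31 = 1^2 * 22 = 1*22 = 22
  bit 1 = 1: r = r^2 * 22 mod 31 = 22^2 * 22 = 19*22 = 15
  -> s = B^a = 15

Answer: 23 22 15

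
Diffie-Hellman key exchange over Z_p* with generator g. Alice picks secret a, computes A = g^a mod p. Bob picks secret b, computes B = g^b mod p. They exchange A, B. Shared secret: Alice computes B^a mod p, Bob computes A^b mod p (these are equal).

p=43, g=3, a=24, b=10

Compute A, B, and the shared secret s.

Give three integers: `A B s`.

A = 3^24 mod 43  (bits of 24 = 11000)
  bit 0 = 1: r = r^2 * 3 mod 43 = 1^2 * 3 = 1*3 = 3
  bit 1 = 1: r = r^2 * 3 mod 43 = 3^2 * 3 = 9*3 = 27
  bit 2 = 0: r = r^2 mod 43 = 27^2 = 41
  bit 3 = 0: r = r^2 mod 43 = 41^2 = 4
  bit 4 = 0: r = r^2 mod 43 = 4^2 = 16
  -> A = 16
B = 3^10 mod 43  (bits of 10 = 1010)
  bit 0 = 1: r = r^2 * 3 mod 43 = 1^2 * 3 = 1*3 = 3
  bit 1 = 0: r = r^2 mod 43 = 3^2 = 9
  bit 2 = 1: r = r^2 * 3 mod 43 = 9^2 * 3 = 38*3 = 28
  bit 3 = 0: r = r^2 mod 43 = 28^2 = 10
  -> B = 10
s = B^a = 10^24 mod 43  (bits of 24 = 11000)
  bit 0 = 1: r = r^2 * 10 mod 43 = 1^2 * 10 = 1*10 = 10
  bit 1 = 1: r = r^2 * 10 mod 43 = 10^2 * 10 = 14*10 = 11
  bit 2 = 0: r = r^2 mod 43 = 11^2 = 35
  bit 3 = 0: r = r^2 mod 43 = 35^2 = 21
  bit 4 = 0: r = r^2 mod 43 = 21^2 = 11
  -> s = B^a = 11

Answer: 16 10 11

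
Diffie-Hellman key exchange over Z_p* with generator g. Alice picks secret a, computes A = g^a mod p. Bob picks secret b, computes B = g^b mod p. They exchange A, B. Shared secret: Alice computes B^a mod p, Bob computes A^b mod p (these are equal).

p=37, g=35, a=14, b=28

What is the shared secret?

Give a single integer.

Answer: 7

Derivation:
A = 35^14 mod 37  (bits of 14 = 1110)
  bit 0 = 1: r = r^2 * 35 mod 37 = 1^2 * 35 = 1*35 = 35
  bit 1 = 1: r = r^2 * 35 mod 37 = 35^2 * 35 = 4*35 = 29
  bit 2 = 1: r = r^2 * 35 mod 37 = 29^2 * 35 = 27*35 = 20
  bit 3 = 0: r = r^2 mod 37 = 20^2 = 30
  -> A = 30
B = 35^28 mod 37  (bits of 28 = 11100)
  bit 0 = 1: r = r^2 * 35 mod 37 = 1^2 * 35 = 1*35 = 35
  bit 1 = 1: r = r^2 * 35 mod 37 = 35^2 * 35 = 4*35 = 29
  bit 2 = 1: r = r^2 * 35 mod 37 = 29^2 * 35 = 27*35 = 20
  bit 3 = 0: r = r^2 mod 37 = 20^2 = 30
  bit 4 = 0: r = r^2 mod 37 = 30^2 = 12
  -> B = 12
s = B^a = 12^14 mod 37  (bits of 14 = 1110)
  bit 0 = 1: r = r^2 * 12 mod 37 = 1^2 * 12 = 1*12 = 12
  bit 1 = 1: r = r^2 * 12 mod 37 = 12^2 * 12 = 33*12 = 26
  bit 2 = 1: r = r^2 * 12 mod 37 = 26^2 * 12 = 10*12 = 9
  bit 3 = 0: r = r^2 mod 37 = 9^2 = 7
  -> s = B^a = 7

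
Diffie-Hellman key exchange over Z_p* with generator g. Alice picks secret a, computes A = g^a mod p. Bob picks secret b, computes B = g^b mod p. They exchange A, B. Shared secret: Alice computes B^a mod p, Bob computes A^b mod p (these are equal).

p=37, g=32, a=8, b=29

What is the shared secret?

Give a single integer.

Answer: 34

Derivation:
A = 32^8 mod 37  (bits of 8 = 1000)
  bit 0 = 1: r = r^2 * 32 mod 37 = 1^2 * 32 = 1*32 = 32
  bit 1 = 0: r = r^2 mod 37 = 32^2 = 25
  bit 2 = 0: r = r^2 mod 37 = 25^2 = 33
  bit 3 = 0: r = r^2 mod 37 = 33^2 = 16
  -> A = 16
B = 32^29 mod 37  (bits of 29 = 11101)
  bit 0 = 1: r = r^2 * 32 mod 37 = 1^2 * 32 = 1*32 = 32
  bit 1 = 1: r = r^2 * 32 mod 37 = 32^2 * 32 = 25*32 = 23
  bit 2 = 1: r = r^2 * 32 mod 37 = 23^2 * 32 = 11*32 = 19
  bit 3 = 0: r = r^2 mod 37 = 19^2 = 28
  bit 4 = 1: r = r^2 * 32 mod 37 = 28^2 * 32 = 7*32 = 2
  -> B = 2
s = B^a = 2^8 mod 37  (bits of 8 = 1000)
  bit 0 = 1: r = r^2 * 2 mod 37 = 1^2 * 2 = 1*2 = 2
  bit 1 = 0: r = r^2 mod 37 = 2^2 = 4
  bit 2 = 0: r = r^2 mod 37 = 4^2 = 16
  bit 3 = 0: r = r^2 mod 37 = 16^2 = 34
  -> s = B^a = 34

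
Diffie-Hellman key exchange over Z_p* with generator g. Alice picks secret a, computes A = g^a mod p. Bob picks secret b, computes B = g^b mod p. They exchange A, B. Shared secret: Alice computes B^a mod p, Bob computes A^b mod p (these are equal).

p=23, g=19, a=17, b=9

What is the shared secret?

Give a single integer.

A = 19^17 mod 23  (bits of 17 = 10001)
  bit 0 = 1: r = r^2 * 19 mod 23 = 1^2 * 19 = 1*19 = 19
  bit 1 = 0: r = r^2 mod 23 = 19^2 = 16
  bit 2 = 0: r = r^2 mod 23 = 16^2 = 3
  bit 3 = 0: r = r^2 mod 23 = 3^2 = 9
  bit 4 = 1: r = r^2 * 19 mod 23 = 9^2 * 19 = 12*19 = 21
  -> A = 21
B = 19^9 mod 23  (bits of 9 = 1001)
  bit 0 = 1: r = r^2 * 19 mod 23 = 1^2 * 19 = 1*19 = 19
  bit 1 = 0: r = r^2 mod 23 = 19^2 = 16
  bit 2 = 0: r = r^2 mod 23 = 16^2 = 3
  bit 3 = 1: r = r^2 * 19 mod 23 = 3^2 * 19 = 9*19 = 10
  -> B = 10
s = B^a = 10^17 mod 23  (bits of 17 = 10001)
  bit 0 = 1: r = r^2 * 10 mod 23 = 1^2 * 10 = 1*10 = 10
  bit 1 = 0: r = r^2 mod 23 = 10^2 = 8
  bit 2 = 0: r = r^2 mod 23 = 8^2 = 18
  bit 3 = 0: r = r^2 mod 23 = 18^2 = 2
  bit 4 = 1: r = r^2 * 10 mod 23 = 2^2 * 10 = 4*10 = 17
  -> s = B^a = 17

Answer: 17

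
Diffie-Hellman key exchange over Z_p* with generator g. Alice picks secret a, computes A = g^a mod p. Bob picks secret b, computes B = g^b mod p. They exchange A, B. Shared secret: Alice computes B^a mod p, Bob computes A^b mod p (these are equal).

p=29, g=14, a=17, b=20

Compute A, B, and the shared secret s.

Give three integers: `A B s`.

Answer: 11 24 20

Derivation:
A = 14^17 mod 29  (bits of 17 = 10001)
  bit 0 = 1: r = r^2 * 14 mod 29 = 1^2 * 14 = 1*14 = 14
  bit 1 = 0: r = r^2 mod 29 = 14^2 = 22
  bit 2 = 0: r = r^2 mod 29 = 22^2 = 20
  bit 3 = 0: r = r^2 mod 29 = 20^2 = 23
  bit 4 = 1: r = r^2 * 14 mod 29 = 23^2 * 14 = 7*14 = 11
  -> A = 11
B = 14^20 mod 29  (bits of 20 = 10100)
  bit 0 = 1: r = r^2 * 14 mod 29 = 1^2 * 14 = 1*14 = 14
  bit 1 = 0: r = r^2 mod 29 = 14^2 = 22
  bit 2 = 1: r = r^2 * 14 mod 29 = 22^2 * 14 = 20*14 = 19
  bit 3 = 0: r = r^2 mod 29 = 19^2 = 13
  bit 4 = 0: r = r^2 mod 29 = 13^2 = 24
  -> B = 24
s = B^a = 24^17 mod 29  (bits of 17 = 10001)
  bit 0 = 1: r = r^2 * 24 mod 29 = 1^2 * 24 = 1*24 = 24
  bit 1 = 0: r = r^2 mod 29 = 24^2 = 25
  bit 2 = 0: r = r^2 mod 29 = 25^2 = 16
  bit 3 = 0: r = r^2 mod 29 = 16^2 = 24
  bit 4 = 1: r = r^2 * 24 mod 29 = 24^2 * 24 = 25*24 = 20
  -> s = B^a = 20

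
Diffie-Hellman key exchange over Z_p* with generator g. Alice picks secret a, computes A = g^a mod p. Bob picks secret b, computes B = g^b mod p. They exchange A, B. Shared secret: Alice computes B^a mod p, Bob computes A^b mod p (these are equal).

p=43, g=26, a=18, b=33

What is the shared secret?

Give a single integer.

Answer: 35

Derivation:
A = 26^18 mod 43  (bits of 18 = 10010)
  bit 0 = 1: r = r^2 * 26 mod 43 = 1^2 * 26 = 1*26 = 26
  bit 1 = 0: r = r^2 mod 43 = 26^2 = 31
  bit 2 = 0: r = r^2 mod 43 = 31^2 = 15
  bit 3 = 1: r = r^2 * 26 mod 43 = 15^2 * 26 = 10*26 = 2
  bit 4 = 0: r = r^2 mod 43 = 2^2 = 4
  -> A = 4
B = 26^33 mod 43  (bits of 33 = 100001)
  bit 0 = 1: r = r^2 * 26 mod 43 = 1^2 * 26 = 1*26 = 26
  bit 1 = 0: r = r^2 mod 43 = 26^2 = 31
  bit 2 = 0: r = r^2 mod 43 = 31^2 = 15
  bit 3 = 0: r = r^2 mod 43 = 15^2 = 10
  bit 4 = 0: r = r^2 mod 43 = 10^2 = 14
  bit 5 = 1: r = r^2 * 26 mod 43 = 14^2 * 26 = 24*26 = 22
  -> B = 22
s = B^a = 22^18 mod 43  (bits of 18 = 10010)
  bit 0 = 1: r = r^2 * 22 mod 43 = 1^2 * 22 = 1*22 = 22
  bit 1 = 0: r = r^2 mod 43 = 22^2 = 11
  bit 2 = 0: r = r^2 mod 43 = 11^2 = 35
  bit 3 = 1: r = r^2 * 22 mod 43 = 35^2 * 22 = 21*22 = 32
  bit 4 = 0: r = r^2 mod 43 = 32^2 = 35
  -> s = B^a = 35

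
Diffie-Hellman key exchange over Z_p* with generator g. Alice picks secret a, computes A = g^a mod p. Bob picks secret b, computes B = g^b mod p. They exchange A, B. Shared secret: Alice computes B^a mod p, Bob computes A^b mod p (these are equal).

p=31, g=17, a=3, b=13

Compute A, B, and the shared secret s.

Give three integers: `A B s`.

Answer: 15 3 27

Derivation:
A = 17^3 mod 31  (bits of 3 = 11)
  bit 0 = 1: r = r^2 * 17 mod 31 = 1^2 * 17 = 1*17 = 17
  bit 1 = 1: r = r^2 * 17 mod 31 = 17^2 * 17 = 10*17 = 15
  -> A = 15
B = 17^13 mod 31  (bits of 13 = 1101)
  bit 0 = 1: r = r^2 * 17 mod 31 = 1^2 * 17 = 1*17 = 17
  bit 1 = 1: r = r^2 * 17 mod 31 = 17^2 * 17 = 10*17 = 15
  bit 2 = 0: r = r^2 mod 31 = 15^2 = 8
  bit 3 = 1: r = r^2 * 17 mod 31 = 8^2 * 17 = 2*17 = 3
  -> B = 3
s = B^a = 3^3 mod 31  (bits of 3 = 11)
  bit 0 = 1: r = r^2 * 3 mod 31 = 1^2 * 3 = 1*3 = 3
  bit 1 = 1: r = r^2 * 3 mod 31 = 3^2 * 3 = 9*3 = 27
  -> s = B^a = 27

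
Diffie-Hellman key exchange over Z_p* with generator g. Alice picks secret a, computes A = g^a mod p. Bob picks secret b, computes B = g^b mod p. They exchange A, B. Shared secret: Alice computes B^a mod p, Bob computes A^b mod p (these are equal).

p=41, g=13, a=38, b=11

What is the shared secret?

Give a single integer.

A = 13^38 mod 41  (bits of 38 = 100110)
  bit 0 = 1: r = r^2 * 13 mod 41 = 1^2 * 13 = 1*13 = 13
  bit 1 = 0: r = r^2 mod 41 = 13^2 = 5
  bit 2 = 0: r = r^2 mod 41 = 5^2 = 25
  bit 3 = 1: r = r^2 * 13 mod 41 = 25^2 * 13 = 10*13 = 7
  bit 4 = 1: r = r^2 * 13 mod 41 = 7^2 * 13 = 8*13 = 22
  bit 5 = 0: r = r^2 mod 41 = 22^2 = 33
  -> A = 33
B = 13^11 mod 41  (bits of 11 = 1011)
  bit 0 = 1: r = r^2 * 13 mod 41 = 1^2 * 13 = 1*13 = 13
  bit 1 = 0: r = r^2 mod 41 = 13^2 = 5
  bit 2 = 1: r = r^2 * 13 mod 41 = 5^2 * 13 = 25*13 = 38
  bit 3 = 1: r = r^2 * 13 mod 41 = 38^2 * 13 = 9*13 = 35
  -> B = 35
s = B^a = 35^38 mod 41  (bits of 38 = 100110)
  bit 0 = 1: r = r^2 * 35 mod 41 = 1^2 * 35 = 1*35 = 35
  bit 1 = 0: r = r^2 mod 41 = 35^2 = 36
  bit 2 = 0: r = r^2 mod 41 = 36^2 = 25
  bit 3 = 1: r = r^2 * 35 mod 41 = 25^2 * 35 = 10*35 = 22
  bit 4 = 1: r = r^2 * 35 mod 41 = 22^2 * 35 = 33*35 = 7
  bit 5 = 0: r = r^2 mod 41 = 7^2 = 8
  -> s = B^a = 8

Answer: 8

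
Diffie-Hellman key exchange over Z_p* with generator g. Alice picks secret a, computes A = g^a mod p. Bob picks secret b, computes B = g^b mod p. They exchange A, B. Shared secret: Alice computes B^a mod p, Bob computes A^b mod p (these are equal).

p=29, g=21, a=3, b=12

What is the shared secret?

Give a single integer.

A = 21^3 mod 29  (bits of 3 = 11)
  bit 0 = 1: r = r^2 * 21 mod 29 = 1^2 * 21 = 1*21 = 21
  bit 1 = 1: r = r^2 * 21 mod 29 = 21^2 * 21 = 6*21 = 10
  -> A = 10
B = 21^12 mod 29  (bits of 12 = 1100)
  bit 0 = 1: r = r^2 * 21 mod 29 = 1^2 * 21 = 1*21 = 21
  bit 1 = 1: r = r^2 * 21 mod 29 = 21^2 * 21 = 6*21 = 10
  bit 2 = 0: r = r^2 mod 29 = 10^2 = 13
  bit 3 = 0: r = r^2 mod 29 = 13^2 = 24
  -> B = 24
s = B^a = 24^3 mod 29  (bits of 3 = 11)
  bit 0 = 1: r = r^2 * 24 mod 29 = 1^2 * 24 = 1*24 = 24
  bit 1 = 1: r = r^2 * 24 mod 29 = 24^2 * 24 = 25*24 = 20
  -> s = B^a = 20

Answer: 20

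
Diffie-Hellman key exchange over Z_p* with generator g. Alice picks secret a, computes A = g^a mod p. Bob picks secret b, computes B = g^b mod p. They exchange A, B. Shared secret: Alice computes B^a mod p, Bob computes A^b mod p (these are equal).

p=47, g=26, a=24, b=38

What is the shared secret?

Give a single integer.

A = 26^24 mod 47  (bits of 24 = 11000)
  bit 0 = 1: r = r^2 * 26 mod 47 = 1^2 * 26 = 1*26 = 26
  bit 1 = 1: r = r^2 * 26 mod 47 = 26^2 * 26 = 18*26 = 45
  bit 2 = 0: r = r^2 mod 47 = 45^2 = 4
  bit 3 = 0: r = r^2 mod 47 = 4^2 = 16
  bit 4 = 0: r = r^2 mod 47 = 16^2 = 21
  -> A = 21
B = 26^38 mod 47  (bits of 38 = 100110)
  bit 0 = 1: r = r^2 * 26 mod 47 = 1^2 * 26 = 1*26 = 26
  bit 1 = 0: r = r^2 mod 47 = 26^2 = 18
  bit 2 = 0: r = r^2 mod 47 = 18^2 = 42
  bit 3 = 1: r = r^2 * 26 mod 47 = 42^2 * 26 = 25*26 = 39
  bit 4 = 1: r = r^2 * 26 mod 47 = 39^2 * 26 = 17*26 = 19
  bit 5 = 0: r = r^2 mod 47 = 19^2 = 32
  -> B = 32
s = B^a = 32^24 mod 47  (bits of 24 = 11000)
  bit 0 = 1: r = r^2 * 32 mod 47 = 1^2 * 32 = 1*32 = 32
  bit 1 = 1: r = r^2 * 32 mod 47 = 32^2 * 32 = 37*32 = 9
  bit 2 = 0: r = r^2 mod 47 = 9^2 = 34
  bit 3 = 0: r = r^2 mod 47 = 34^2 = 28
  bit 4 = 0: r = r^2 mod 47 = 28^2 = 32
  -> s = B^a = 32

Answer: 32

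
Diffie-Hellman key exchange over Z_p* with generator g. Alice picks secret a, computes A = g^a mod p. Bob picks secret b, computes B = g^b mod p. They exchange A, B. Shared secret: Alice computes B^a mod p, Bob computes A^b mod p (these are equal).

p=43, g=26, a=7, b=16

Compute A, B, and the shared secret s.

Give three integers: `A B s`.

Answer: 7 14 36

Derivation:
A = 26^7 mod 43  (bits of 7 = 111)
  bit 0 = 1: r = r^2 * 26 mod 43 = 1^2 * 26 = 1*26 = 26
  bit 1 = 1: r = r^2 * 26 mod 43 = 26^2 * 26 = 31*26 = 32
  bit 2 = 1: r = r^2 * 26 mod 43 = 32^2 * 26 = 35*26 = 7
  -> A = 7
B = 26^16 mod 43  (bits of 16 = 10000)
  bit 0 = 1: r = r^2 * 26 mod 43 = 1^2 * 26 = 1*26 = 26
  bit 1 = 0: r = r^2 mod 43 = 26^2 = 31
  bit 2 = 0: r = r^2 mod 43 = 31^2 = 15
  bit 3 = 0: r = r^2 mod 43 = 15^2 = 10
  bit 4 = 0: r = r^2 mod 43 = 10^2 = 14
  -> B = 14
s = B^a = 14^7 mod 43  (bits of 7 = 111)
  bit 0 = 1: r = r^2 * 14 mod 43 = 1^2 * 14 = 1*14 = 14
  bit 1 = 1: r = r^2 * 14 mod 43 = 14^2 * 14 = 24*14 = 35
  bit 2 = 1: r = r^2 * 14 mod 43 = 35^2 * 14 = 21*14 = 36
  -> s = B^a = 36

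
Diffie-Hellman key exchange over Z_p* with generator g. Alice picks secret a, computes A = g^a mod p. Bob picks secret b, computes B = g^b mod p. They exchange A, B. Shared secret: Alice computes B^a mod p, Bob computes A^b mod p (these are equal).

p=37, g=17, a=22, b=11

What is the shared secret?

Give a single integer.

Answer: 4

Derivation:
A = 17^22 mod 37  (bits of 22 = 10110)
  bit 0 = 1: r = r^2 * 17 mod 37 = 1^2 * 17 = 1*17 = 17
  bit 1 = 0: r = r^2 mod 37 = 17^2 = 30
  bit 2 = 1: r = r^2 * 17 mod 37 = 30^2 * 17 = 12*17 = 19
  bit 3 = 1: r = r^2 * 17 mod 37 = 19^2 * 17 = 28*17 = 32
  bit 4 = 0: r = r^2 mod 37 = 32^2 = 25
  -> A = 25
B = 17^11 mod 37  (bits of 11 = 1011)
  bit 0 = 1: r = r^2 * 17 mod 37 = 1^2 * 17 = 1*17 = 17
  bit 1 = 0: r = r^2 mod 37 = 17^2 = 30
  bit 2 = 1: r = r^2 * 17 mod 37 = 30^2 * 17 = 12*17 = 19
  bit 3 = 1: r = r^2 * 17 mod 37 = 19^2 * 17 = 28*17 = 32
  -> B = 32
s = B^a = 32^22 mod 37  (bits of 22 = 10110)
  bit 0 = 1: r = r^2 * 32 mod 37 = 1^2 * 32 = 1*32 = 32
  bit 1 = 0: r = r^2 mod 37 = 32^2 = 25
  bit 2 = 1: r = r^2 * 32 mod 37 = 25^2 * 32 = 33*32 = 20
  bit 3 = 1: r = r^2 * 32 mod 37 = 20^2 * 32 = 30*32 = 35
  bit 4 = 0: r = r^2 mod 37 = 35^2 = 4
  -> s = B^a = 4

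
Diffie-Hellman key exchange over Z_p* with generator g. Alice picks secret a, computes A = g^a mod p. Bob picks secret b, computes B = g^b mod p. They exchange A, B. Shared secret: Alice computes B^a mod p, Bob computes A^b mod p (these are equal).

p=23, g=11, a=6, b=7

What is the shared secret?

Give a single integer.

Answer: 4

Derivation:
A = 11^6 mod 23  (bits of 6 = 110)
  bit 0 = 1: r = r^2 * 11 mod 23 = 1^2 * 11 = 1*11 = 11
  bit 1 = 1: r = r^2 * 11 mod 23 = 11^2 * 11 = 6*11 = 20
  bit 2 = 0: r = r^2 mod 23 = 20^2 = 9
  -> A = 9
B = 11^7 mod 23  (bits of 7 = 111)
  bit 0 = 1: r = r^2 * 11 mod 23 = 1^2 * 11 = 1*11 = 11
  bit 1 = 1: r = r^2 * 11 mod 23 = 11^2 * 11 = 6*11 = 20
  bit 2 = 1: r = r^2 * 11 mod 23 = 20^2 * 11 = 9*11 = 7
  -> B = 7
s = B^a = 7^6 mod 23  (bits of 6 = 110)
  bit 0 = 1: r = r^2 * 7 mod 23 = 1^2 * 7 = 1*7 = 7
  bit 1 = 1: r = r^2 * 7 mod 23 = 7^2 * 7 = 3*7 = 21
  bit 2 = 0: r = r^2 mod 23 = 21^2 = 4
  -> s = B^a = 4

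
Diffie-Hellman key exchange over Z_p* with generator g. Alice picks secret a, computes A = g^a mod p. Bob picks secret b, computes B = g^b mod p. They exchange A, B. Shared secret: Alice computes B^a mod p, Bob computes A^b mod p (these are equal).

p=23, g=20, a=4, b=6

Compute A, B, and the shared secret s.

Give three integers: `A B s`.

A = 20^4 mod 23  (bits of 4 = 100)
  bit 0 = 1: r = r^2 * 20 mod 23 = 1^2 * 20 = 1*20 = 20
  bit 1 = 0: r = r^2 mod 23 = 20^2 = 9
  bit 2 = 0: r = r^2 mod 23 = 9^2 = 12
  -> A = 12
B = 20^6 mod 23  (bits of 6 = 110)
  bit 0 = 1: r = r^2 * 20 mod 23 = 1^2 * 20 = 1*20 = 20
  bit 1 = 1: r = r^2 * 20 mod 23 = 20^2 * 20 = 9*20 = 19
  bit 2 = 0: r = r^2 mod 23 = 19^2 = 16
  -> B = 16
s = B^a = 16^4 mod 23  (bits of 4 = 100)
  bit 0 = 1: r = r^2 * 16 mod 23 = 1^2 * 16 = 1*16 = 16
  bit 1 = 0: r = r^2 mod 23 = 16^2 = 3
  bit 2 = 0: r = r^2 mod 23 = 3^2 = 9
  -> s = B^a = 9

Answer: 12 16 9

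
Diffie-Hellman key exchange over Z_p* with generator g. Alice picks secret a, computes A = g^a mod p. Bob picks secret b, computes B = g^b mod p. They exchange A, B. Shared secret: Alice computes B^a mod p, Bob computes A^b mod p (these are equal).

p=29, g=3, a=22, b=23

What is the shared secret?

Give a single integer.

A = 3^22 mod 29  (bits of 22 = 10110)
  bit 0 = 1: r = r^2 * 3 mod 29 = 1^2 * 3 = 1*3 = 3
  bit 1 = 0: r = r^2 mod 29 = 3^2 = 9
  bit 2 = 1: r = r^2 * 3 mod 29 = 9^2 * 3 = 23*3 = 11
  bit 3 = 1: r = r^2 * 3 mod 29 = 11^2 * 3 = 5*3 = 15
  bit 4 = 0: r = r^2 mod 29 = 15^2 = 22
  -> A = 22
B = 3^23 mod 29  (bits of 23 = 10111)
  bit 0 = 1: r = r^2 * 3 mod 29 = 1^2 * 3 = 1*3 = 3
  bit 1 = 0: r = r^2 mod 29 = 3^2 = 9
  bit 2 = 1: r = r^2 * 3 mod 29 = 9^2 * 3 = 23*3 = 11
  bit 3 = 1: r = r^2 * 3 mod 29 = 11^2 * 3 = 5*3 = 15
  bit 4 = 1: r = r^2 * 3 mod 29 = 15^2 * 3 = 22*3 = 8
  -> B = 8
s = B^a = 8^22 mod 29  (bits of 22 = 10110)
  bit 0 = 1: r = r^2 * 8 mod 29 = 1^2 * 8 = 1*8 = 8
  bit 1 = 0: r = r^2 mod 29 = 8^2 = 6
  bit 2 = 1: r = r^2 * 8 mod 29 = 6^2 * 8 = 7*8 = 27
  bit 3 = 1: r = r^2 * 8 mod 29 = 27^2 * 8 = 4*8 = 3
  bit 4 = 0: r = r^2 mod 29 = 3^2 = 9
  -> s = B^a = 9

Answer: 9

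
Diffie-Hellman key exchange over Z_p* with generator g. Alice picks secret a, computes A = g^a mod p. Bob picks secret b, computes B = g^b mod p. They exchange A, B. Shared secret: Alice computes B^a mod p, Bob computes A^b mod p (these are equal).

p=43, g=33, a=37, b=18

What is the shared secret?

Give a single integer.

Answer: 16

Derivation:
A = 33^37 mod 43  (bits of 37 = 100101)
  bit 0 = 1: r = r^2 * 33 mod 43 = 1^2 * 33 = 1*33 = 33
  bit 1 = 0: r = r^2 mod 43 = 33^2 = 14
  bit 2 = 0: r = r^2 mod 43 = 14^2 = 24
  bit 3 = 1: r = r^2 * 33 mod 43 = 24^2 * 33 = 17*33 = 2
  bit 4 = 0: r = r^2 mod 43 = 2^2 = 4
  bit 5 = 1: r = r^2 * 33 mod 43 = 4^2 * 33 = 16*33 = 12
  -> A = 12
B = 33^18 mod 43  (bits of 18 = 10010)
  bit 0 = 1: r = r^2 * 33 mod 43 = 1^2 * 33 = 1*33 = 33
  bit 1 = 0: r = r^2 mod 43 = 33^2 = 14
  bit 2 = 0: r = r^2 mod 43 = 14^2 = 24
  bit 3 = 1: r = r^2 * 33 mod 43 = 24^2 * 33 = 17*33 = 2
  bit 4 = 0: r = r^2 mod 43 = 2^2 = 4
  -> B = 4
s = B^a = 4^37 mod 43  (bits of 37 = 100101)
  bit 0 = 1: r = r^2 * 4 mod 43 = 1^2 * 4 = 1*4 = 4
  bit 1 = 0: r = r^2 mod 43 = 4^2 = 16
  bit 2 = 0: r = r^2 mod 43 = 16^2 = 41
  bit 3 = 1: r = r^2 * 4 mod 43 = 41^2 * 4 = 4*4 = 16
  bit 4 = 0: r = r^2 mod 43 = 16^2 = 41
  bit 5 = 1: r = r^2 * 4 mod 43 = 41^2 * 4 = 4*4 = 16
  -> s = B^a = 16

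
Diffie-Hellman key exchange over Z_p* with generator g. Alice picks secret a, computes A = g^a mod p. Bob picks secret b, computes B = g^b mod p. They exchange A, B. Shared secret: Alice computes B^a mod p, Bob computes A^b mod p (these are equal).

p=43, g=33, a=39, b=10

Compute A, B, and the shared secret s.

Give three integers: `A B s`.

Answer: 39 23 21

Derivation:
A = 33^39 mod 43  (bits of 39 = 100111)
  bit 0 = 1: r = r^2 * 33 mod 43 = 1^2 * 33 = 1*33 = 33
  bit 1 = 0: r = r^2 mod 43 = 33^2 = 14
  bit 2 = 0: r = r^2 mod 43 = 14^2 = 24
  bit 3 = 1: r = r^2 * 33 mod 43 = 24^2 * 33 = 17*33 = 2
  bit 4 = 1: r = r^2 * 33 mod 43 = 2^2 * 33 = 4*33 = 3
  bit 5 = 1: r = r^2 * 33 mod 43 = 3^2 * 33 = 9*33 = 39
  -> A = 39
B = 33^10 mod 43  (bits of 10 = 1010)
  bit 0 = 1: r = r^2 * 33 mod 43 = 1^2 * 33 = 1*33 = 33
  bit 1 = 0: r = r^2 mod 43 = 33^2 = 14
  bit 2 = 1: r = r^2 * 33 mod 43 = 14^2 * 33 = 24*33 = 18
  bit 3 = 0: r = r^2 mod 43 = 18^2 = 23
  -> B = 23
s = B^a = 23^39 mod 43  (bits of 39 = 100111)
  bit 0 = 1: r = r^2 * 23 mod 43 = 1^2 * 23 = 1*23 = 23
  bit 1 = 0: r = r^2 mod 43 = 23^2 = 13
  bit 2 = 0: r = r^2 mod 43 = 13^2 = 40
  bit 3 = 1: r = r^2 * 23 mod 43 = 40^2 * 23 = 9*23 = 35
  bit 4 = 1: r = r^2 * 23 mod 43 = 35^2 * 23 = 21*23 = 10
  bit 5 = 1: r = r^2 * 23 mod 43 = 10^2 * 23 = 14*23 = 21
  -> s = B^a = 21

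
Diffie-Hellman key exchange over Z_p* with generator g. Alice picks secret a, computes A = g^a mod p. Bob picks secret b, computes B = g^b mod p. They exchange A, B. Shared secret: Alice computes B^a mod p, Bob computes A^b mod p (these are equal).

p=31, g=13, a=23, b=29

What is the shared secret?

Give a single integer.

Answer: 22

Derivation:
A = 13^23 mod 31  (bits of 23 = 10111)
  bit 0 = 1: r = r^2 * 13 mod 31 = 1^2 * 13 = 1*13 = 13
  bit 1 = 0: r = r^2 mod 31 = 13^2 = 14
  bit 2 = 1: r = r^2 * 13 mod 31 = 14^2 * 13 = 10*13 = 6
  bit 3 = 1: r = r^2 * 13 mod 31 = 6^2 * 13 = 5*13 = 3
  bit 4 = 1: r = r^2 * 13 mod 31 = 3^2 * 13 = 9*13 = 24
  -> A = 24
B = 13^29 mod 31  (bits of 29 = 11101)
  bit 0 = 1: r = r^2 * 13 mod 31 = 1^2 * 13 = 1*13 = 13
  bit 1 = 1: r = r^2 * 13 mod 31 = 13^2 * 13 = 14*13 = 27
  bit 2 = 1: r = r^2 * 13 mod 31 = 27^2 * 13 = 16*13 = 22
  bit 3 = 0: r = r^2 mod 31 = 22^2 = 19
  bit 4 = 1: r = r^2 * 13 mod 31 = 19^2 * 13 = 20*13 = 12
  -> B = 12
s = B^a = 12^23 mod 31  (bits of 23 = 10111)
  bit 0 = 1: r = r^2 * 12 mod 31 = 1^2 * 12 = 1*12 = 12
  bit 1 = 0: r = r^2 mod 31 = 12^2 = 20
  bit 2 = 1: r = r^2 * 12 mod 31 = 20^2 * 12 = 28*12 = 26
  bit 3 = 1: r = r^2 * 12 mod 31 = 26^2 * 12 = 25*12 = 21
  bit 4 = 1: r = r^2 * 12 mod 31 = 21^2 * 12 = 7*12 = 22
  -> s = B^a = 22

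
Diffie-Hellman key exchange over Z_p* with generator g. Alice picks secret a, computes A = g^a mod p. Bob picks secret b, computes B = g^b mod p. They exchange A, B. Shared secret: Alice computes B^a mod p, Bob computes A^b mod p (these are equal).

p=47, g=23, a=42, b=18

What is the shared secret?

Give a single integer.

A = 23^42 mod 47  (bits of 42 = 101010)
  bit 0 = 1: r = r^2 * 23 mod 47 = 1^2 * 23 = 1*23 = 23
  bit 1 = 0: r = r^2 mod 47 = 23^2 = 12
  bit 2 = 1: r = r^2 * 23 mod 47 = 12^2 * 23 = 3*23 = 22
  bit 3 = 0: r = r^2 mod 47 = 22^2 = 14
  bit 4 = 1: r = r^2 * 23 mod 47 = 14^2 * 23 = 8*23 = 43
  bit 5 = 0: r = r^2 mod 47 = 43^2 = 16
  -> A = 16
B = 23^18 mod 47  (bits of 18 = 10010)
  bit 0 = 1: r = r^2 * 23 mod 47 = 1^2 * 23 = 1*23 = 23
  bit 1 = 0: r = r^2 mod 47 = 23^2 = 12
  bit 2 = 0: r = r^2 mod 47 = 12^2 = 3
  bit 3 = 1: r = r^2 * 23 mod 47 = 3^2 * 23 = 9*23 = 19
  bit 4 = 0: r = r^2 mod 47 = 19^2 = 32
  -> B = 32
s = B^a = 32^42 mod 47  (bits of 42 = 101010)
  bit 0 = 1: r = r^2 * 32 mod 47 = 1^2 * 32 = 1*32 = 32
  bit 1 = 0: r = r^2 mod 47 = 32^2 = 37
  bit 2 = 1: r = r^2 * 32 mod 47 = 37^2 * 32 = 6*32 = 4
  bit 3 = 0: r = r^2 mod 47 = 4^2 = 16
  bit 4 = 1: r = r^2 * 32 mod 47 = 16^2 * 32 = 21*32 = 14
  bit 5 = 0: r = r^2 mod 47 = 14^2 = 8
  -> s = B^a = 8

Answer: 8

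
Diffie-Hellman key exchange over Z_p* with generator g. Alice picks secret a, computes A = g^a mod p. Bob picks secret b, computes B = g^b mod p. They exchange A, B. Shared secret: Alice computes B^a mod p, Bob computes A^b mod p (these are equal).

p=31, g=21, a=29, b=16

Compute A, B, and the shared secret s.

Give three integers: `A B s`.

Answer: 3 10 28

Derivation:
A = 21^29 mod 31  (bits of 29 = 11101)
  bit 0 = 1: r = r^2 * 21 mod 31 = 1^2 * 21 = 1*21 = 21
  bit 1 = 1: r = r^2 * 21 mod 31 = 21^2 * 21 = 7*21 = 23
  bit 2 = 1: r = r^2 * 21 mod 31 = 23^2 * 21 = 2*21 = 11
  bit 3 = 0: r = r^2 mod 31 = 11^2 = 28
  bit 4 = 1: r = r^2 * 21 mod 31 = 28^2 * 21 = 9*21 = 3
  -> A = 3
B = 21^16 mod 31  (bits of 16 = 10000)
  bit 0 = 1: r = r^2 * 21 mod 31 = 1^2 * 21 = 1*21 = 21
  bit 1 = 0: r = r^2 mod 31 = 21^2 = 7
  bit 2 = 0: r = r^2 mod 31 = 7^2 = 18
  bit 3 = 0: r = r^2 mod 31 = 18^2 = 14
  bit 4 = 0: r = r^2 mod 31 = 14^2 = 10
  -> B = 10
s = B^a = 10^29 mod 31  (bits of 29 = 11101)
  bit 0 = 1: r = r^2 * 10 mod 31 = 1^2 * 10 = 1*10 = 10
  bit 1 = 1: r = r^2 * 10 mod 31 = 10^2 * 10 = 7*10 = 8
  bit 2 = 1: r = r^2 * 10 mod 31 = 8^2 * 10 = 2*10 = 20
  bit 3 = 0: r = r^2 mod 31 = 20^2 = 28
  bit 4 = 1: r = r^2 * 10 mod 31 = 28^2 * 10 = 9*10 = 28
  -> s = B^a = 28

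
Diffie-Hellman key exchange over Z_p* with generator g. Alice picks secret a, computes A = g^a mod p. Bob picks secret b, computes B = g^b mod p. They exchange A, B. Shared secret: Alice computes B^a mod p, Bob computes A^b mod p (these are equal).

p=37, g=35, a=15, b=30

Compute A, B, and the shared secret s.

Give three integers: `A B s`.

Answer: 14 11 36

Derivation:
A = 35^15 mod 37  (bits of 15 = 1111)
  bit 0 = 1: r = r^2 * 35 mod 37 = 1^2 * 35 = 1*35 = 35
  bit 1 = 1: r = r^2 * 35 mod 37 = 35^2 * 35 = 4*35 = 29
  bit 2 = 1: r = r^2 * 35 mod 37 = 29^2 * 35 = 27*35 = 20
  bit 3 = 1: r = r^2 * 35 mod 37 = 20^2 * 35 = 30*35 = 14
  -> A = 14
B = 35^30 mod 37  (bits of 30 = 11110)
  bit 0 = 1: r = r^2 * 35 mod 37 = 1^2 * 35 = 1*35 = 35
  bit 1 = 1: r = r^2 * 35 mod 37 = 35^2 * 35 = 4*35 = 29
  bit 2 = 1: r = r^2 * 35 mod 37 = 29^2 * 35 = 27*35 = 20
  bit 3 = 1: r = r^2 * 35 mod 37 = 20^2 * 35 = 30*35 = 14
  bit 4 = 0: r = r^2 mod 37 = 14^2 = 11
  -> B = 11
s = B^a = 11^15 mod 37  (bits of 15 = 1111)
  bit 0 = 1: r = r^2 * 11 mod 37 = 1^2 * 11 = 1*11 = 11
  bit 1 = 1: r = r^2 * 11 mod 37 = 11^2 * 11 = 10*11 = 36
  bit 2 = 1: r = r^2 * 11 mod 37 = 36^2 * 11 = 1*11 = 11
  bit 3 = 1: r = r^2 * 11 mod 37 = 11^2 * 11 = 10*11 = 36
  -> s = B^a = 36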